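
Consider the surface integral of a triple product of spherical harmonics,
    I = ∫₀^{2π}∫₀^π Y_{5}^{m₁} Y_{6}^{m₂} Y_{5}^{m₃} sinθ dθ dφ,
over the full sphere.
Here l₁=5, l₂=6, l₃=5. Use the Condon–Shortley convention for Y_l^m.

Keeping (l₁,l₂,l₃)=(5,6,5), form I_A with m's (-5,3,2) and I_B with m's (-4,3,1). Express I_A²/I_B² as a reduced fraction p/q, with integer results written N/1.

70/1

Shared (l₁,l₂,l₃)=(5,6,5): N and (l;000)² cancel in I_A²/I_B².
A: Δ = 6!·4!·6!/17! = 1/28588560; Racah Σ t=6..6: t=6:+1/622080 = 1/622080; ⇒ 3j(5 6 5; -5 3 2)² = 105/4862, sgn -1
B: Δ = 6!·4!·6!/17! = 1/28588560; Racah Σ t=5..6: t=5:−1/138240 t=6:+1/155520 = -1/1244160; ⇒ 3j(5 6 5; -4 3 1)² = 3/9724, sgn -1
I_A²/I_B² = (105/4862)/(3/9724) = 70/1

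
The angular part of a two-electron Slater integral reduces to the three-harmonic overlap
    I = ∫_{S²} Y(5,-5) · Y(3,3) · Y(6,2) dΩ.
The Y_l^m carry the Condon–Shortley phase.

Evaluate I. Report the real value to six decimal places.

-0.036034

Rules hold: Σm=0, L=14 even, 2≤6≤8.
N = 11·7·13 = 1001
Δ = 2!·8!·4!/15! = 1/675675
Racah Σ t=0..2: t=0:+1/8640 t=1:−1/2304 t=2:+1/8640 = -7/34560
⇒ 3j(5 3 6; 0 0 0)² = 7/429, sgn -1
Racah Σ t=2..2: t=2:+1/1935360 = 1/1935360
⇒ 3j(5 3 6; -5 3 2)² = 1/1001, sgn +1
4πI² = N·(3j₀)²·(3jₘ)² = 7/429
I = -1·√(0.016317/4π) = -0.03603425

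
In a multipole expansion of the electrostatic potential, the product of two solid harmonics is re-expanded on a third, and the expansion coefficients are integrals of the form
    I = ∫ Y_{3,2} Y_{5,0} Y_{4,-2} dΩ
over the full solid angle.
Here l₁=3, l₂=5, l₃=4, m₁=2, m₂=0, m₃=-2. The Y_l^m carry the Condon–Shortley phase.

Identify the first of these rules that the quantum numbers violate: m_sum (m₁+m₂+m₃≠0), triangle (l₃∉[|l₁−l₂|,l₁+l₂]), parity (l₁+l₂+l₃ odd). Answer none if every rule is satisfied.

Σmᵢ = 0  ✓
l₃∈[|l₁−l₂|,l₁+l₂]=[2,8], have l₃=4  ✓
Σlᵢ = 12 ⇒ even  ✓

none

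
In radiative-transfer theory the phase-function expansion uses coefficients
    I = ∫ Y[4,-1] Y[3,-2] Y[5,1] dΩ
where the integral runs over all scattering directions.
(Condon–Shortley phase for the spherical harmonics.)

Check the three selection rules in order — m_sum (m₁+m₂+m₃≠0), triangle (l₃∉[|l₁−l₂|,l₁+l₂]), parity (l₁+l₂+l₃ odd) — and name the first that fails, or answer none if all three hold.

m_sum

Σmᵢ = -2  ✗
l₃∈[|l₁−l₂|,l₁+l₂]=[1,7], have l₃=5
Σlᵢ = 12 ⇒ even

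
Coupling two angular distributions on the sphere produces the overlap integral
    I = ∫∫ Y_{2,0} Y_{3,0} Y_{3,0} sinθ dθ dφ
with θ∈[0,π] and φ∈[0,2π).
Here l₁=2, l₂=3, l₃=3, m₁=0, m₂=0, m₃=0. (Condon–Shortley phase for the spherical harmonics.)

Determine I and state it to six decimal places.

0.168209

Rules hold: Σm=0, L=8 even, 1≤3≤5.
N = 5·7·7 = 245
Δ = 2!·2!·4!/9! = 1/3780
Racah Σ t=0..2: t=0:+1/24 t=1:−1/4 t=2:+1/24 = -1/6
⇒ 3j(2 3 3; 0 0 0)² = 4/105, sgn +1
(m-triple is (0,0,0) — same symbol as above.)
4πI² = N·(3j₀)²·(3jₘ)² = 16/45
I = +1·√(0.355556/4π) = 0.16820883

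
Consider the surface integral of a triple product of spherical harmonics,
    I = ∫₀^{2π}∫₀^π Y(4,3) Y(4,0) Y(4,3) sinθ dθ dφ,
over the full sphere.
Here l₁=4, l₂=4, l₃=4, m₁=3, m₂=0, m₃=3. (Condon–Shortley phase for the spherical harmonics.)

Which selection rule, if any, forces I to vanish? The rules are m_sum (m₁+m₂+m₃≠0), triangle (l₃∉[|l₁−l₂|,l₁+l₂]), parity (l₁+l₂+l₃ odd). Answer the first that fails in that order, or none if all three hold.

m_sum

m₁+m₂+m₃ = 3 + 0 + 3 = 6  ✗
triangle: |4−4|=0 ≤ l₃=4 ≤ 4+4=8
parity: l₁+l₂+l₃ = 12 is even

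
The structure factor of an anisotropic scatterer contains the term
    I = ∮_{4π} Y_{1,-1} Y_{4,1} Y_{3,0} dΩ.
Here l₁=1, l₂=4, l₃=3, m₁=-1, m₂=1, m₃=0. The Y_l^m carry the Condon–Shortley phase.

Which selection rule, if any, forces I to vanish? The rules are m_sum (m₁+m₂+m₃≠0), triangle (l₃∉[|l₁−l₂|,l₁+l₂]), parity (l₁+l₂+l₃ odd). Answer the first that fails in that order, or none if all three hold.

m₁+m₂+m₃ = -1 + 1 + 0 = 0  ✓
triangle: |1−4|=3 ≤ l₃=3 ≤ 1+4=5  ✓
parity: l₁+l₂+l₃ = 8 is even  ✓

none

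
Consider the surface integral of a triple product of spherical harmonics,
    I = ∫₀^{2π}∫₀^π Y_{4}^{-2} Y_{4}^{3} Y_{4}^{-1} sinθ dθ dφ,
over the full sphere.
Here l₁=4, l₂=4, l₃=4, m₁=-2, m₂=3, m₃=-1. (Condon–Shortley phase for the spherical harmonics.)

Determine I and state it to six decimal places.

-0.063661

m-sum 0 ✓  L=12 even ✓  0≤4≤8 ✓
Π(2lᵢ+1) = 9×9×9 = 729
triangle coeff Δ(4,4,4) = 1/450450
Σ_t [0,4]: t=0:+1/13824 t=1:−1/216 t=2:+1/64 t=3:−1/216 t=4:+1/13824 = 5/768
(3j)²=18/1001 [(4 4 4; 0 0 0)], sign=+1
Σ_t [3,4]: t=3:−1/864 t=4:+1/576 = 1/1728
(3j)²=5/1287 [(4 4 4; -2 3 -1)], sign=-1
⇒ 4πI² = 7290/143143
I = (-1)√(7290/143143/(4π)) = -0.06366105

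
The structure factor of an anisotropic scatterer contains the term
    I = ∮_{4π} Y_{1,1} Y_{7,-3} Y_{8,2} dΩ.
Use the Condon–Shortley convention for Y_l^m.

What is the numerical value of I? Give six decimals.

0.118504

Checks pass: Σm=0; 16 even; l₃=8∈[6,8].
(2·1+1)(2·7+1)(2·8+1) = 765
Δ: 0! 2! 14! / 17! → 1/2040
sum: t=0:+1/25401600 = 1/25401600
3j²(1 7 8; 0 0 0) = Δ·Π!·Σ² = 8/255  (sign +1)
sum: t=0:+1/174182400 = 1/174182400
3j²(1 7 8; 1 -3 2) = Δ·Π!·Σ² = 1/136  (sign +1)
combine: 4πI² = 765·8/255·1/136 = 3/17
take √, sign +1: I = 0.11850352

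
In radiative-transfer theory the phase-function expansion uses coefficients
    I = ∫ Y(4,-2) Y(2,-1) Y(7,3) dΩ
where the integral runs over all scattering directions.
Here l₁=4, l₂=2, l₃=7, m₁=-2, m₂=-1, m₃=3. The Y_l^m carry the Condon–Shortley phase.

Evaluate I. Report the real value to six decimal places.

0.000000

triangle: need 2≤l₃≤6, have 7; I=0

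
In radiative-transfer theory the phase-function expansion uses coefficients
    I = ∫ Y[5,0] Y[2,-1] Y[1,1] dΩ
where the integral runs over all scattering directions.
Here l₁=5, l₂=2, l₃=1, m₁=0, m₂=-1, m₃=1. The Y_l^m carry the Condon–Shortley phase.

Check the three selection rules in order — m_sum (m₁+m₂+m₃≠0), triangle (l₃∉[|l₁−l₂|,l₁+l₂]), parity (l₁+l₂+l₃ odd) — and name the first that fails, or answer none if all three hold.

triangle

azimuthal sum: 0 − 1 + 1 = 0  ✓
3 ≤ 1 ≤ 7 (triangle on l)  ✗
L = 5 + 2 + 1 = 8 (even)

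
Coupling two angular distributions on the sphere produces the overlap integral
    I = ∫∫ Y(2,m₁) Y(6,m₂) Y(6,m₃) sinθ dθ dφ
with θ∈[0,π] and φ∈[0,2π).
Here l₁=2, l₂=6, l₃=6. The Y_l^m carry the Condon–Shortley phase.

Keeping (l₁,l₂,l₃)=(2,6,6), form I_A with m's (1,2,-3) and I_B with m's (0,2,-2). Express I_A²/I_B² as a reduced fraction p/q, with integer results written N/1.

3/2

l's match ⇒ only the (l;m) 3-j factors differ between A and B.
A: triangle coeff Δ(2,6,6) = 1/90090; Σ_t [0,1]: t=0:+1/161280 t=1:−1/60480 = -1/96768; (3j)²=15/1001 [(2 6 6; 1 2 -3)], sign=+1
B: triangle coeff Δ(2,6,6) = 1/90090; Σ_t [0,2]: t=0:+1/322560 t=1:−1/30240 t=2:+1/69120 = -1/64512; (3j)²=10/1001 [(2 6 6; 0 2 -2)], sign=-1
I_A²/I_B² = (15/1001)/(10/1001) = 3/2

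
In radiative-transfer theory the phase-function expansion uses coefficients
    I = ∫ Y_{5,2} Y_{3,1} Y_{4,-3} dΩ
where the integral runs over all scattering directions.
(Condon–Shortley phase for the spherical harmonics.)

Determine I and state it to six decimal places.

-0.171363

Rules hold: Σm=0, L=12 even, 2≤4≤8.
N = 11·7·9 = 693
Δ = 4!·6!·2!/13! = 1/180180
Racah Σ t=1..3: t=1:−1/576 t=2:+1/144 t=3:−1/576 = 1/288
⇒ 3j(5 3 4; 0 0 0)² = 20/1001, sgn +1
Racah Σ t=2..3: t=2:+1/960 t=3:−1/4320 = 7/8640
⇒ 3j(5 3 4; 2 1 -3)² = 343/12870, sgn -1
4πI² = N·(3j₀)²·(3jₘ)² = 686/1859
I = -1·√(0.369016/4π) = -0.17136315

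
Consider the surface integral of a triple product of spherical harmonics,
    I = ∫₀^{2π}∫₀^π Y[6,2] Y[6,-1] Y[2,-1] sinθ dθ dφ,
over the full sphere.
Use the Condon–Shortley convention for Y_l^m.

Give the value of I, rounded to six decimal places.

Checks pass: Σm=0; 14 even; l₃=2∈[0,12].
(2·6+1)(2·6+1)(2·2+1) = 845
Δ: 10! 2! 2! / 15! → 1/90090
sum: t=4:+1/69120 t=5:−1/14400 t=6:+1/69120 = -7/172800
3j²(6 6 2; 0 0 0) = Δ·Π!·Σ² = 14/715  (sign -1)
sum: t=3:−1/60480 t=4:+1/34560 = 1/80640
3j²(6 6 2; 2 -1 -1) = Δ·Π!·Σ² = 6/1001  (sign -1)
combine: 4πI² = 845·14/715·6/1001 = 12/121
take √, sign +1: I = 0.08883682

0.088837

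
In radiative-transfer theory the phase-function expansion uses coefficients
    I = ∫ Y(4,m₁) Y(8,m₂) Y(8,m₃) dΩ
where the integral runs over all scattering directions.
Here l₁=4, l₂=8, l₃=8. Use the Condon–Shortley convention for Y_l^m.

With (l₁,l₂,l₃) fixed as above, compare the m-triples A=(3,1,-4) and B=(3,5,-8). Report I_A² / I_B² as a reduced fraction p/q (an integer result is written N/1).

1375/676

Same 4,8,8: normalisation and zero-m 3j drop out of the ratio.
A: Δ: 4! 4! 12! / 21! → 1/185175900; sum: t=0:+1/313528320 t=1:−1/139345920 = -1/250822656; 3j²(4 8 8; 3 1 -4) = Δ·Π!·Σ² = 1375/151164  (sign -1)
B: Δ: 4! 4! 12! / 21! → 1/185175900; sum: t=1:−1/68976230400 = -1/68976230400; 3j²(4 8 8; 3 5 -8) = Δ·Π!·Σ² = 13/2907  (sign -1)
I_A²/I_B² = (1375/151164)/(13/2907) = 1375/676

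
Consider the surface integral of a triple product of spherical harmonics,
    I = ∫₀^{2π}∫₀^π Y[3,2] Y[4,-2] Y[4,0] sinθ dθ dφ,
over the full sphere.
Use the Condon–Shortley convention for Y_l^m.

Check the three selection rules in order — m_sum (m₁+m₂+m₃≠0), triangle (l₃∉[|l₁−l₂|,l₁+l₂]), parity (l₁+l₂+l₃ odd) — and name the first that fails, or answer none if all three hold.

m₁+m₂+m₃ = 2 − 2 + 0 = 0  ✓
triangle: |3−4|=1 ≤ l₃=4 ≤ 3+4=7  ✓
parity: l₁+l₂+l₃ = 11 is odd  ✗

parity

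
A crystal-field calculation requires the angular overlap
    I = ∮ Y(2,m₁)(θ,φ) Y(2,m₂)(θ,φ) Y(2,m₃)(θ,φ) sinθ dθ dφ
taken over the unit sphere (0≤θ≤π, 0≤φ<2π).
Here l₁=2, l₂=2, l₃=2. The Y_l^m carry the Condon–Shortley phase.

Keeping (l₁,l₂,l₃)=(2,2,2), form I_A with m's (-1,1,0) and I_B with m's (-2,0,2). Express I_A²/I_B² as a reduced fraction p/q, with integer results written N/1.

l's match ⇒ only the (l;m) 3-j factors differ between A and B.
A: triangle coeff Δ(2,2,2) = 1/630; Σ_t [1,2]: t=1:−1/4 t=2:+1/2 = 1/4; (3j)²=1/70 [(2 2 2; -1 1 0)], sign=+1
B: triangle coeff Δ(2,2,2) = 1/630; Σ_t [2,2]: t=2:+1/8 = 1/8; (3j)²=2/35 [(2 2 2; -2 0 2)], sign=+1
I_A²/I_B² = (1/70)/(2/35) = 1/4

1/4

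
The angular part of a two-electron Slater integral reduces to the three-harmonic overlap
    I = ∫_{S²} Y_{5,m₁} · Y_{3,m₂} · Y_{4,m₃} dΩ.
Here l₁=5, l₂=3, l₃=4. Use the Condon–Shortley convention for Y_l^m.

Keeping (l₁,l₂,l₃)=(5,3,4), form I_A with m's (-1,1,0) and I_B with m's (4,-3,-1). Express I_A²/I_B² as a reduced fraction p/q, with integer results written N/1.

l's match ⇒ only the (l;m) 3-j factors differ between A and B.
A: triangle coeff Δ(5,3,4) = 1/180180; Σ_t [2,4]: t=2:+1/384 t=3:−1/216 t=4:+1/2304 = -11/6912; (3j)²=11/1638 [(5 3 4; -1 1 0)], sign=-1
B: triangle coeff Δ(5,3,4) = 1/180180; Σ_t [0,0]: t=0:+1/5760 = 1/5760; (3j)²=9/286 [(5 3 4; 4 -3 -1)], sign=-1
I_A²/I_B² = (11/1638)/(9/286) = 121/567

121/567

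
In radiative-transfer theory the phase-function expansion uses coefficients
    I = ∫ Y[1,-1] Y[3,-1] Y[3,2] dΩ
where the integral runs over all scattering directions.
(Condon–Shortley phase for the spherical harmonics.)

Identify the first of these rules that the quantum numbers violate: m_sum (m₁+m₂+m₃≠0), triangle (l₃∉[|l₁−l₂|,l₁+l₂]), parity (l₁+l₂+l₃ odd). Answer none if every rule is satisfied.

parity

Σmᵢ = 0  ✓
l₃∈[|l₁−l₂|,l₁+l₂]=[2,4], have l₃=3  ✓
Σlᵢ = 7 ⇒ odd  ✗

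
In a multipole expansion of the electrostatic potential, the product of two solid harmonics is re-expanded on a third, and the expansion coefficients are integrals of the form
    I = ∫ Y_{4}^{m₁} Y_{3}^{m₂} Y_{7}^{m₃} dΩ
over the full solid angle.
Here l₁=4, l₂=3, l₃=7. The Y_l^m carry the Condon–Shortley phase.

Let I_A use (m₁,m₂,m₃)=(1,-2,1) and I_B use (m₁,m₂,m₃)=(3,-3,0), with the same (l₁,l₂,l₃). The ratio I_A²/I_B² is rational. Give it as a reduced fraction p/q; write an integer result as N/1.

l's match ⇒ only the (l;m) 3-j factors differ between A and B.
A: triangle coeff Δ(4,3,7) = 1/45045; Σ_t [0,0]: t=0:+1/86400 = 1/86400; (3j)²=16/2145 [(4 3 7; 1 -2 1)], sign=+1
B: triangle coeff Δ(4,3,7) = 1/45045; Σ_t [0,0]: t=0:+1/3628800 = 1/3628800; (3j)²=1/6435 [(4 3 7; 3 -3 0)], sign=-1
I_A²/I_B² = (16/2145)/(1/6435) = 48/1

48/1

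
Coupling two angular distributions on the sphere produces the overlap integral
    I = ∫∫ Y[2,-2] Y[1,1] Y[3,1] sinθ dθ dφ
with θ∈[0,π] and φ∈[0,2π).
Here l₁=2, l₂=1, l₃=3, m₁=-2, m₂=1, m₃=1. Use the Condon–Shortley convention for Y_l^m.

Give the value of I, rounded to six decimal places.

Rules hold: Σm=0, L=6 even, 1≤3≤3.
N = 5·3·7 = 105
Δ = 0!·4!·2!/7! = 1/105
Racah Σ t=0..0: t=0:+1/4 = 1/4
⇒ 3j(2 1 3; 0 0 0)² = 3/35, sgn -1
Racah Σ t=0..0: t=0:+1/48 = 1/48
⇒ 3j(2 1 3; -2 1 1)² = 1/105, sgn +1
4πI² = N·(3j₀)²·(3jₘ)² = 3/35
I = -1·√(0.0857143/4π) = -0.08258890

-0.082589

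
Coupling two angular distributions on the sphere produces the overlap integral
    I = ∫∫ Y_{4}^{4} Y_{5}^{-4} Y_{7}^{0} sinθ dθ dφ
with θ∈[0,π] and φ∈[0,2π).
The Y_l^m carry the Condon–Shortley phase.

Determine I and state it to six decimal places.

-0.041736

Checks pass: Σm=0; 16 even; l₃=7∈[1,9].
(2·4+1)(2·5+1)(2·7+1) = 1485
Δ: 2! 6! 8! / 17! → 1/6126120
sum: t=0:+1/69120 t=1:−1/20736 t=2:+1/69120 = -1/51840
3j²(4 5 7; 0 0 0) = Δ·Π!·Σ² = 280/21879  (sign +1)
sum: t=0:+1/7257600 = 1/7257600
3j²(4 5 7; 4 -4 0) = Δ·Π!·Σ² = 14/12155  (sign -1)
combine: 4πI² = 1485·280/21879·14/12155 = 11760/537251
take √, sign -1: I = -0.04173593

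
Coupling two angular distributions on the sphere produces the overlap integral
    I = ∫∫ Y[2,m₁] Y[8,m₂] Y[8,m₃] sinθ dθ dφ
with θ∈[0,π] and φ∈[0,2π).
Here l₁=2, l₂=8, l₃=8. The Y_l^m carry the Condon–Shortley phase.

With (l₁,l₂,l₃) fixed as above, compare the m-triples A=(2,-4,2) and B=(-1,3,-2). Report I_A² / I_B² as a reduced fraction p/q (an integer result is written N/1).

12/5

Shared (l₁,l₂,l₃)=(2,8,8): N and (l;000)² cancel in I_A²/I_B².
A: Δ = 2!·2!·14!/19! = 1/348840; Racah Σ t=0..0: t=0:+1/348364800 = 1/348364800; ⇒ 3j(2 8 8; 2 -4 2)² = 11/646, sgn +1
B: Δ = 2!·2!·14!/19! = 1/348840; Racah Σ t=1..2: t=1:−1/174182400 t=2:+1/87091200 = 1/174182400; ⇒ 3j(2 8 8; -1 3 -2)² = 55/7752, sgn +1
I_A²/I_B² = (11/646)/(55/7752) = 12/5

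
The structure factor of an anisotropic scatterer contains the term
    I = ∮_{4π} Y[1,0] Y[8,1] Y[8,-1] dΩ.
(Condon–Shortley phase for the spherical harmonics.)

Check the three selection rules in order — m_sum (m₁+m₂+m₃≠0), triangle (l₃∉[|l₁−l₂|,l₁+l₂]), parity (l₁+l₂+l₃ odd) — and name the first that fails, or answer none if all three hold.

parity

m₁+m₂+m₃ = 0 + 1 − 1 = 0  ✓
triangle: |1−8|=7 ≤ l₃=8 ≤ 1+8=9  ✓
parity: l₁+l₂+l₃ = 17 is odd  ✗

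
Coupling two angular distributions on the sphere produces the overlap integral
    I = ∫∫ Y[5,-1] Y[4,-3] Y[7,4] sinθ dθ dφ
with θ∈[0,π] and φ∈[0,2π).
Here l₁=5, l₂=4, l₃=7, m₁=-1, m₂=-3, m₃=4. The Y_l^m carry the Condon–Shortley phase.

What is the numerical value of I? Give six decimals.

m-sum 0 ✓  L=16 even ✓  1≤7≤9 ✓
Π(2lᵢ+1) = 11×9×15 = 1485
triangle coeff Δ(5,4,7) = 1/6126120
Σ_t [0,2]: t=0:+1/69120 t=1:−1/20736 t=2:+1/69120 = -1/51840
(3j)²=280/21879 [(5 4 7; 0 0 0)], sign=+1
Σ_t [0,1]: t=0:+1/345600 t=1:−1/518400 = 1/1036800
(3j)²=7/2210 [(5 4 7; -1 -3 4)], sign=-1
⇒ 4πI² = 2940/48841
I = (-1)√(2940/48841/(4π)) = -0.06921121

-0.069211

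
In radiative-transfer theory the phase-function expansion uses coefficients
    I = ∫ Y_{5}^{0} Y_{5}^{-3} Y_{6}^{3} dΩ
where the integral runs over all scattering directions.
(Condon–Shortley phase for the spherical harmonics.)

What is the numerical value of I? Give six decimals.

m-sum 0 ✓  L=16 even ✓  0≤6≤10 ✓
Π(2lᵢ+1) = 11×11×13 = 1573
triangle coeff Δ(5,5,6) = 1/28588560
Σ_t [0,4]: t=0:+1/345600 t=1:−1/13824 t=2:+1/5184 t=3:−1/13824 t=4:+1/345600 = 7/129600
(3j)²=80/7293 [(5 5 6; 0 0 0)], sign=+1
Σ_t [0,2]: t=0:+1/138240 t=1:−1/34560 t=2:+1/103680 = -1/82944
(3j)²=125/9724 [(5 5 6; 0 -3 3)], sign=+1
⇒ 4πI² = 2500/11271
I = (+1)√(2500/11271/(4π)) = 0.13285682

0.132857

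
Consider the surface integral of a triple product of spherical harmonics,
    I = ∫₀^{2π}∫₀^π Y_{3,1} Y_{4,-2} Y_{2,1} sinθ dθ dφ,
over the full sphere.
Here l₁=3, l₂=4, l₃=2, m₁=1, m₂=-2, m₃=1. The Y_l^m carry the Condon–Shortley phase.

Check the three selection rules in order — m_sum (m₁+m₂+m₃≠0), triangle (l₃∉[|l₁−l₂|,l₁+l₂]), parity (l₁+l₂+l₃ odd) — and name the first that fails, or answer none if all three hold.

parity

azimuthal sum: 1 − 2 + 1 = 0  ✓
1 ≤ 2 ≤ 7 (triangle on l)  ✓
L = 3 + 4 + 2 = 9 (odd)  ✗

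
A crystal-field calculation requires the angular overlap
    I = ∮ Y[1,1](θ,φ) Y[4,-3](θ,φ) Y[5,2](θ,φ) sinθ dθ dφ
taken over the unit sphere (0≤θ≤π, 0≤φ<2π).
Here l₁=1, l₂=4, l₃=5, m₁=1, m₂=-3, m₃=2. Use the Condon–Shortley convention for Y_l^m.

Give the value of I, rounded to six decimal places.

0.085055

Checks pass: Σm=0; 10 even; l₃=5∈[3,5].
(2·1+1)(2·4+1)(2·5+1) = 297
Δ: 0! 2! 8! / 11! → 1/495
sum: t=0:+1/576 = 1/576
3j²(1 4 5; 0 0 0) = Δ·Π!·Σ² = 5/99  (sign -1)
sum: t=0:+1/10080 = 1/10080
3j²(1 4 5; 1 -3 2) = Δ·Π!·Σ² = 1/165  (sign -1)
combine: 4πI² = 297·5/99·1/165 = 1/11
take √, sign +1: I = 0.08505478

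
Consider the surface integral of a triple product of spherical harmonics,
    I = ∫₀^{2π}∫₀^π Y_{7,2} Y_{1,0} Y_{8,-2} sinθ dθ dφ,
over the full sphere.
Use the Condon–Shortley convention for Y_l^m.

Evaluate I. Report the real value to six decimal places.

0.237007

Rules hold: Σm=0, L=16 even, 6≤8≤8.
N = 15·3·17 = 765
Δ = 0!·14!·2!/17! = 1/2040
Racah Σ t=0..0: t=0:+1/25401600 = 1/25401600
⇒ 3j(7 1 8; 0 0 0)² = 8/255, sgn +1
Racah Σ t=0..0: t=0:+1/43545600 = 1/43545600
⇒ 3j(7 1 8; 2 0 -2)² = 1/34, sgn +1
4πI² = N·(3j₀)²·(3jₘ)² = 12/17
I = +1·√(0.705882/4π) = 0.23700703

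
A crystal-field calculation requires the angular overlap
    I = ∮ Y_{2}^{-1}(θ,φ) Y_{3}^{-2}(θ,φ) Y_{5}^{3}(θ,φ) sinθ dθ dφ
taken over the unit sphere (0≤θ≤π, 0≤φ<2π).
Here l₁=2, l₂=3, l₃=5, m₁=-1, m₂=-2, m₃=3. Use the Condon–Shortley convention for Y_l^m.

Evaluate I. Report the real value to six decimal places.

-0.253584

Checks pass: Σm=0; 10 even; l₃=5∈[1,5].
(2·2+1)(2·3+1)(2·5+1) = 385
Δ: 0! 4! 6! / 11! → 1/2310
sum: t=0:+1/144 = 1/144
3j²(2 3 5; 0 0 0) = Δ·Π!·Σ² = 10/231  (sign -1)
sum: t=0:+1/720 = 1/720
3j²(2 3 5; -1 -2 3) = Δ·Π!·Σ² = 8/165  (sign +1)
combine: 4πI² = 385·10/231·8/165 = 80/99
take √, sign -1: I = -0.25358436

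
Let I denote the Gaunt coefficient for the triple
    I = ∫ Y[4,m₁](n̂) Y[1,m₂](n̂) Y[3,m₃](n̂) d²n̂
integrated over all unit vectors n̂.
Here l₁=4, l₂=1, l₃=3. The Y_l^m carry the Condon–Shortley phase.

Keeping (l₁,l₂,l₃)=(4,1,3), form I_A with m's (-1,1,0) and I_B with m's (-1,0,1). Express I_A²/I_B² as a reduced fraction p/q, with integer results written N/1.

l's match ⇒ only the (l;m) 3-j factors differ between A and B.
A: triangle coeff Δ(4,1,3) = 1/252; Σ_t [2,2]: t=2:+1/72 = 1/72; (3j)²=5/126 [(4 1 3; -1 1 0)], sign=-1
B: triangle coeff Δ(4,1,3) = 1/252; Σ_t [1,1]: t=1:−1/48 = -1/48; (3j)²=5/84 [(4 1 3; -1 0 1)], sign=-1
I_A²/I_B² = (5/126)/(5/84) = 2/3

2/3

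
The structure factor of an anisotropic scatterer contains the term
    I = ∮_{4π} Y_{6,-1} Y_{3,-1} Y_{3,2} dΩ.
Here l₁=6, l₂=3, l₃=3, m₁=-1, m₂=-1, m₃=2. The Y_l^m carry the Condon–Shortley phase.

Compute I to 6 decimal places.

-0.121471

m-sum 0 ✓  L=12 even ✓  3≤3≤9 ✓
Π(2lᵢ+1) = 13×7×7 = 637
triangle coeff Δ(6,3,3) = 1/12012
Σ_t [3,3]: t=3:−1/1296 = -1/1296
(3j)²=100/3003 [(6 3 3; 0 0 0)], sign=+1
Σ_t [2,2]: t=2:+1/5760 = 1/5760
(3j)²=5/572 [(6 3 3; -1 -1 2)], sign=-1
⇒ 4πI² = 875/4719
I = (-1)√(875/4719/(4π)) = -0.12147142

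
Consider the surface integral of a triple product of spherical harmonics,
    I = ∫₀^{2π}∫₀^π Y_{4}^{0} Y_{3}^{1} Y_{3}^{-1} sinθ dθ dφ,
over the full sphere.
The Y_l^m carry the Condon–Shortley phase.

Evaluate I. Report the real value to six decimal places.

-0.025645

m-sum 0 ✓  L=10 even ✓  1≤3≤7 ✓
Π(2lᵢ+1) = 9×7×7 = 441
triangle coeff Δ(4,3,3) = 1/34650
Σ_t [1,3]: t=1:−1/72 t=2:+1/16 t=3:−1/72 = 5/144
(3j)²=2/77 [(4 3 3; 0 0 0)], sign=-1
Σ_t [2,4]: t=2:+1/32 t=3:−1/36 t=4:+1/1152 = 5/1152
(3j)²=1/1386 [(4 3 3; 0 1 -1)], sign=+1
⇒ 4πI² = 1/121
I = (-1)√(1/121/(4π)) = -0.02564498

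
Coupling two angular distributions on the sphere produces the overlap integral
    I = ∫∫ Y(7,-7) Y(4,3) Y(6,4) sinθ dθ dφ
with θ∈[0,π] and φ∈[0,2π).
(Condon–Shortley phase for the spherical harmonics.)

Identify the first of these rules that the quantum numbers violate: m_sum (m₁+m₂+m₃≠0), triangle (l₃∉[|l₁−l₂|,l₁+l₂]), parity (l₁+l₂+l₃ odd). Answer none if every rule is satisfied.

Σmᵢ = 0  ✓
l₃∈[|l₁−l₂|,l₁+l₂]=[3,11], have l₃=6  ✓
Σlᵢ = 17 ⇒ odd  ✗

parity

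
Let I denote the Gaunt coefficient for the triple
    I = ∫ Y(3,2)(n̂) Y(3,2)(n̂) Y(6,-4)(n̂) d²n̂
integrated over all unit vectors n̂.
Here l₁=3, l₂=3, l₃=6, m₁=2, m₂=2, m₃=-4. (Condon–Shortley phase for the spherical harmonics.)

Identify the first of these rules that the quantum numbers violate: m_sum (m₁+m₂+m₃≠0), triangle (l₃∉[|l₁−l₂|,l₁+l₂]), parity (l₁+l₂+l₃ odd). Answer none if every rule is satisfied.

Σmᵢ = 0  ✓
l₃∈[|l₁−l₂|,l₁+l₂]=[0,6], have l₃=6  ✓
Σlᵢ = 12 ⇒ even  ✓

none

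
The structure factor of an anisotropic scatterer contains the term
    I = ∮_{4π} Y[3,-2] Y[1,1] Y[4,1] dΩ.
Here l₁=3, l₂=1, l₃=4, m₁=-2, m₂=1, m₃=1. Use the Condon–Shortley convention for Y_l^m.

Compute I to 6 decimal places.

-0.106622

Checks pass: Σm=0; 8 even; l₃=4∈[2,4].
(2·3+1)(2·1+1)(2·4+1) = 189
Δ: 0! 6! 2! / 9! → 1/252
sum: t=0:+1/36 = 1/36
3j²(3 1 4; 0 0 0) = Δ·Π!·Σ² = 4/63  (sign +1)
sum: t=0:+1/240 = 1/240
3j²(3 1 4; -2 1 1) = Δ·Π!·Σ² = 1/84  (sign -1)
combine: 4πI² = 189·4/63·1/84 = 1/7
take √, sign -1: I = -0.10662181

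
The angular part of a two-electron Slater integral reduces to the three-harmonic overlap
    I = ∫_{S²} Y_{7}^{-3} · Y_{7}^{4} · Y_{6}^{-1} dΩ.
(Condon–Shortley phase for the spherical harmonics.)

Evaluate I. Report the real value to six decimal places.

-0.011833

m-sum 0 ✓  L=20 even ✓  0≤6≤14 ✓
Π(2lᵢ+1) = 15×15×13 = 2925
triangle coeff Δ(7,7,6) = 1/2444321880
Σ_t [1,7]: t=1:−1/2612736000 t=2:+1/20736000 t=3:−1/1658880 t=4:+1/746496 t=5:−1/1658880 t=6:+1/20736000 t=7:−1/2612736000 = 1/4354560
(3j)²=1000/138567 [(7 7 6; 0 0 0)], sign=+1
Σ_t [5,8]: t=5:−1/62208000 t=6:+1/8294400 t=7:−1/8709120 t=8:+1/69672960 = 1/248832000
(3j)²=7/83980 [(7 7 6; -3 4 -1)], sign=-1
⇒ 4πI² = 26250/14919047
I = (-1)√(26250/14919047/(4π)) = -0.01183285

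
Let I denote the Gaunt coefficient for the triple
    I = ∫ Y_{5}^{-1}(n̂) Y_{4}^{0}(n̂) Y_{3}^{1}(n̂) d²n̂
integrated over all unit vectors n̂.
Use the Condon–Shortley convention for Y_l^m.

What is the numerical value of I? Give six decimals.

-0.086020

Rules hold: Σm=0, L=12 even, 1≤3≤9.
N = 11·9·7 = 693
Δ = 6!·4!·2!/13! = 1/180180
Racah Σ t=2..4: t=2:+1/576 t=3:−1/144 t=4:+1/576 = -1/288
⇒ 3j(5 4 3; 0 0 0)² = 20/1001, sgn +1
Racah Σ t=2..4: t=2:+1/2304 t=3:−1/216 t=4:+1/384 = -11/6912
⇒ 3j(5 4 3; -1 0 1)² = 11/1638, sgn -1
4πI² = N·(3j₀)²·(3jₘ)² = 110/1183
I = -1·√(0.0929839/4π) = -0.08601992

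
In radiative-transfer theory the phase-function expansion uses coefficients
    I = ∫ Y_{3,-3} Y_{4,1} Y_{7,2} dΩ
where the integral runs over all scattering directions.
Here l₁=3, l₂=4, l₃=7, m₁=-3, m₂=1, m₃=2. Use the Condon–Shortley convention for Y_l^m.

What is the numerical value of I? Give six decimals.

0.061755

Rules hold: Σm=0, L=14 even, 1≤7≤7.
N = 7·9·15 = 945
Δ = 0!·6!·8!/15! = 1/45045
Racah Σ t=0..0: t=0:+1/20736 = 1/20736
⇒ 3j(3 4 7; 0 0 0)² = 35/1287, sgn -1
Racah Σ t=0..0: t=0:+1/518400 = 1/518400
⇒ 3j(3 4 7; -3 1 2)² = 4/2145, sgn -1
4πI² = N·(3j₀)²·(3jₘ)² = 980/20449
I = +1·√(0.0479241/4π) = 0.06175499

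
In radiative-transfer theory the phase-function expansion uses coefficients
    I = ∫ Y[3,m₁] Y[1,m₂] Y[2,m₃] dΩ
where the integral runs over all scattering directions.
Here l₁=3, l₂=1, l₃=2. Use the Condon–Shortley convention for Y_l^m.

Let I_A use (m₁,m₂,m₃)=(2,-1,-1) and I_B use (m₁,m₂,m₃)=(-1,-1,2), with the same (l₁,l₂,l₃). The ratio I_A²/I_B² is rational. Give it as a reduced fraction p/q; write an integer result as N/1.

Shared (l₁,l₂,l₃)=(3,1,2): N and (l;000)² cancel in I_A²/I_B².
A: Δ = 2!·4!·0!/7! = 1/105; Racah Σ t=0..0: t=0:+1/12 = 1/12; ⇒ 3j(3 1 2; 2 -1 -1)² = 2/21, sgn -1
B: Δ = 2!·4!·0!/7! = 1/105; Racah Σ t=0..0: t=0:+1/48 = 1/48; ⇒ 3j(3 1 2; -1 -1 2)² = 1/105, sgn +1
I_A²/I_B² = (2/21)/(1/105) = 10/1

10/1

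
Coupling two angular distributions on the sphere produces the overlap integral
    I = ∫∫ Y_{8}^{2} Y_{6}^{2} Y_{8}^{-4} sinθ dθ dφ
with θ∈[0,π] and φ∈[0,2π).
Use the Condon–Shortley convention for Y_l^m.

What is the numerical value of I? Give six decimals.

Rules hold: Σm=0, L=22 even, 2≤8≤14.
N = 17·13·17 = 3757
Δ = 6!·10!·6!/23! = 1/13742520792
Racah Σ t=0..6: t=0:+1/41803776000 t=1:−1/435456000 t=2:+1/39813120 t=3:−1/18662400 t=4:+1/39813120 t=5:−1/435456000 t=6:+1/41803776000 = -11/1393459200
⇒ 3j(8 6 8; 0 0 0)² = 600/96577, sgn -1
Racah Σ t=2..6: t=2:+1/597196800 t=3:−1/130636800 t=4:+1/185794560 t=5:−1/1567641600 t=6:+1/125411328000 = -11/8957952000
⇒ 3j(8 6 8; 2 2 -4)² = 308/96577, sgn -1
4πI² = N·(3j₀)²·(3jₘ)² = 184800/2482597
I = +1·√(0.0744382/4π) = 0.07696494

0.076965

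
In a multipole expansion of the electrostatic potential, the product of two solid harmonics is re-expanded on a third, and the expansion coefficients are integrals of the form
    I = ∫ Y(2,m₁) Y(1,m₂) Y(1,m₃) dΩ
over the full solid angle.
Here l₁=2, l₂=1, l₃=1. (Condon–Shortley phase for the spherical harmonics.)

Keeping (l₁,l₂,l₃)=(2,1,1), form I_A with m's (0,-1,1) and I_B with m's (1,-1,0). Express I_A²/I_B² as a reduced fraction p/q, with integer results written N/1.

l's match ⇒ only the (l;m) 3-j factors differ between A and B.
A: triangle coeff Δ(2,1,1) = 1/30; Σ_t [0,0]: t=0:+1/4 = 1/4; (3j)²=1/30 [(2 1 1; 0 -1 1)], sign=+1
B: triangle coeff Δ(2,1,1) = 1/30; Σ_t [0,0]: t=0:+1/2 = 1/2; (3j)²=1/10 [(2 1 1; 1 -1 0)], sign=-1
I_A²/I_B² = (1/30)/(1/10) = 1/3

1/3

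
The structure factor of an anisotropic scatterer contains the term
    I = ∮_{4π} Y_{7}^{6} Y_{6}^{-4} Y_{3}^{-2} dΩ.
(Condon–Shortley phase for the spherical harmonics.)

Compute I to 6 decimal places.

0.183421

Checks pass: Σm=0; 16 even; l₃=3∈[1,13].
(2·7+1)(2·6+1)(2·3+1) = 1365
Δ: 10! 4! 2! / 17! → 1/2042040
sum: t=4:+1/207360 t=5:−1/57600 t=6:+1/207360 = -1/129600
3j²(7 6 3; 0 0 0) = Δ·Π!·Σ² = 168/12155  (sign +1)
sum: t=0:+1/43545600 t=1:−1/8709120 = -1/10886400
3j²(7 6 3; 6 -4 -2) = Δ·Π!·Σ² = 8/357  (sign +1)
combine: 4πI² = 1365·168/12155·8/357 = 1344/3179
take √, sign +1: I = 0.18342116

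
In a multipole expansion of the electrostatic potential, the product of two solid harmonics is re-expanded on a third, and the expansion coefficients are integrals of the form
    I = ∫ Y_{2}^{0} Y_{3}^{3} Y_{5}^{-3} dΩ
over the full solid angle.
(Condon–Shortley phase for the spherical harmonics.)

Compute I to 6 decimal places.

m-sum 0 ✓  L=10 even ✓  1≤5≤5 ✓
Π(2lᵢ+1) = 5×7×11 = 385
triangle coeff Δ(2,3,5) = 1/2310
Σ_t [0,0]: t=0:+1/144 = 1/144
(3j)²=10/231 [(2 3 5; 0 0 0)], sign=-1
Σ_t [0,0]: t=0:+1/2880 = 1/2880
(3j)²=2/165 [(2 3 5; 0 3 -3)], sign=+1
⇒ 4πI² = 20/99
I = (-1)√(20/99/(4π)) = -0.12679218

-0.126792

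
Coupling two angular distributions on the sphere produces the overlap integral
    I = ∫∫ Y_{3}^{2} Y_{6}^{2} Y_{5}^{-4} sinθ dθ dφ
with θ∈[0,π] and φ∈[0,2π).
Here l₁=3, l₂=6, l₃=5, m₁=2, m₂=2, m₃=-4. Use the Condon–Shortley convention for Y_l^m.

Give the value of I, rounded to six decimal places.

Rules hold: Σm=0, L=14 even, 3≤5≤9.
N = 7·13·11 = 1001
Δ = 4!·2!·8!/15! = 1/675675
Racah Σ t=1..3: t=1:−1/8640 t=2:+1/2304 t=3:−1/8640 = 7/34560
⇒ 3j(3 6 5; 0 0 0)² = 7/429, sgn -1
Racah Σ t=0..1: t=0:+1/967680 t=1:−1/60480 = -1/64512
⇒ 3j(3 6 5; 2 2 -4)² = 15/1001, sgn +1
4πI² = N·(3j₀)²·(3jₘ)² = 35/143
I = -1·√(0.244755/4π) = -0.13956004

-0.139560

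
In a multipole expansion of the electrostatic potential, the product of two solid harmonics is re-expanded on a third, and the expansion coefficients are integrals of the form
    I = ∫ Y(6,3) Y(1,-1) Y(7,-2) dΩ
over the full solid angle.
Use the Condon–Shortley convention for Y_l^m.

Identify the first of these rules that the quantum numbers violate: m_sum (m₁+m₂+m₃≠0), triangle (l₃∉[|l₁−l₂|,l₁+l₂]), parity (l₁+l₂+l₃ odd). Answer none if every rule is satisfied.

m₁+m₂+m₃ = 3 − 1 − 2 = 0  ✓
triangle: |6−1|=5 ≤ l₃=7 ≤ 6+1=7  ✓
parity: l₁+l₂+l₃ = 14 is even  ✓

none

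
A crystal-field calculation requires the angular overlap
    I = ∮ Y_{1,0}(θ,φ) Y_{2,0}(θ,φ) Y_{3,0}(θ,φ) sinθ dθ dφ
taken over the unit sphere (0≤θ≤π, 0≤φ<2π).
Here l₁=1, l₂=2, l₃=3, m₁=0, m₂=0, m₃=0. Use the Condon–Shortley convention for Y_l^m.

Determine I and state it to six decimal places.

0.247767

Rules hold: Σm=0, L=6 even, 1≤3≤3.
N = 3·5·7 = 105
Δ = 0!·2!·4!/7! = 1/105
Racah Σ t=0..0: t=0:+1/4 = 1/4
⇒ 3j(1 2 3; 0 0 0)² = 3/35, sgn -1
(m-triple is (0,0,0) — same symbol as above.)
4πI² = N·(3j₀)²·(3jₘ)² = 27/35
I = +1·√(0.771429/4π) = 0.24776670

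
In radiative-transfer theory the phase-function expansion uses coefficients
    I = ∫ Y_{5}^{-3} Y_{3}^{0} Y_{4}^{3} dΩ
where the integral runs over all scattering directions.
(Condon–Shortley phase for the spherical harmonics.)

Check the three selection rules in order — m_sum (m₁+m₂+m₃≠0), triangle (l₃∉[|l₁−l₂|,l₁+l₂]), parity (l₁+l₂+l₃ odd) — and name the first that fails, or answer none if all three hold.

none

Σmᵢ = 0  ✓
l₃∈[|l₁−l₂|,l₁+l₂]=[2,8], have l₃=4  ✓
Σlᵢ = 12 ⇒ even  ✓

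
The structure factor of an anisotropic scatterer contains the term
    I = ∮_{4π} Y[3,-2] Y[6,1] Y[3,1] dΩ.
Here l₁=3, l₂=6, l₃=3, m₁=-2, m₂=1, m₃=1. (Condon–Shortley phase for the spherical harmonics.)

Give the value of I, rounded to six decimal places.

m-sum 0 ✓  L=12 even ✓  3≤3≤9 ✓
Π(2lᵢ+1) = 7×13×7 = 637
triangle coeff Δ(3,6,3) = 1/12012
Σ_t [3,3]: t=3:−1/1296 = -1/1296
(3j)²=100/3003 [(3 6 3; 0 0 0)], sign=+1
Σ_t [5,5]: t=5:−1/5760 = -1/5760
(3j)²=5/572 [(3 6 3; -2 1 1)], sign=-1
⇒ 4πI² = 875/4719
I = (-1)√(875/4719/(4π)) = -0.12147142

-0.121471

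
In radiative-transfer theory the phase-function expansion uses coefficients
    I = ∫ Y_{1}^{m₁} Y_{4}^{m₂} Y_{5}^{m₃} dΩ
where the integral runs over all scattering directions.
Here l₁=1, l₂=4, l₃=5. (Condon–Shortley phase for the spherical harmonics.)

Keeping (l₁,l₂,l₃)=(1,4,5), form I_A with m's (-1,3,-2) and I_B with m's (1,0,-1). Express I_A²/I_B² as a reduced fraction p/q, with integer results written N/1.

l's match ⇒ only the (l;m) 3-j factors differ between A and B.
A: triangle coeff Δ(1,4,5) = 1/495; Σ_t [0,0]: t=0:+1/10080 = 1/10080; (3j)²=1/165 [(1 4 5; -1 3 -2)], sign=-1
B: triangle coeff Δ(1,4,5) = 1/495; Σ_t [0,0]: t=0:+1/1152 = 1/1152; (3j)²=1/33 [(1 4 5; 1 0 -1)], sign=+1
I_A²/I_B² = (1/165)/(1/33) = 1/5

1/5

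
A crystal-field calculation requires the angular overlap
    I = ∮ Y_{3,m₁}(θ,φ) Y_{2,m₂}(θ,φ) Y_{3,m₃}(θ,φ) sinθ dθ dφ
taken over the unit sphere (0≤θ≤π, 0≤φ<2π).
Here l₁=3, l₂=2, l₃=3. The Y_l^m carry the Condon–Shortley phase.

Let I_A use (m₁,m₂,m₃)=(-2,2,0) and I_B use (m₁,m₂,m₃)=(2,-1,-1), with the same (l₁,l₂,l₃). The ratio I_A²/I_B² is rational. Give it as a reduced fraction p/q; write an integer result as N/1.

Same 3,2,3: normalisation and zero-m 3j drop out of the ratio.
A: Δ: 2! 4! 2! / 9! → 1/3780; sum: t=2:+1/24 = 1/24; 3j²(3 2 3; -2 2 0) = Δ·Π!·Σ² = 1/21  (sign -1)
B: Δ: 2! 4! 2! / 9! → 1/3780; sum: t=0:+1/12 t=1:−1/48 = 1/16; 3j²(3 2 3; 2 -1 -1) = Δ·Π!·Σ² = 1/28  (sign +1)
I_A²/I_B² = (1/21)/(1/28) = 4/3

4/3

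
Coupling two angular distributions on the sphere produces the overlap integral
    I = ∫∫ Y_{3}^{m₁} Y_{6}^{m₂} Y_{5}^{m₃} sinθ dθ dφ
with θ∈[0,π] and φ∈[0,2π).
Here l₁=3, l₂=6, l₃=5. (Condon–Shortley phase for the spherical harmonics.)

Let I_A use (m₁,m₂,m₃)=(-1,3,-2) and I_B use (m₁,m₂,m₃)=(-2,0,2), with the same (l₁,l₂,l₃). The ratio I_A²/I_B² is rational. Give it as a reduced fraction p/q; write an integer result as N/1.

6/7

Shared (l₁,l₂,l₃)=(3,6,5): N and (l;000)² cancel in I_A²/I_B².
A: Δ = 4!·2!·8!/15! = 1/675675; Racah Σ t=2..4: t=2:+1/40320 t=3:−1/8640 t=4:+1/34560 = -1/16128; ⇒ 3j(3 6 5; -1 3 -2)² = 18/1001, sgn +1
B: Δ = 4!·2!·8!/15! = 1/675675; Racah Σ t=3..4: t=3:−1/8640 t=4:+1/34560 = -1/11520; ⇒ 3j(3 6 5; -2 0 2)² = 3/143, sgn +1
I_A²/I_B² = (18/1001)/(3/143) = 6/7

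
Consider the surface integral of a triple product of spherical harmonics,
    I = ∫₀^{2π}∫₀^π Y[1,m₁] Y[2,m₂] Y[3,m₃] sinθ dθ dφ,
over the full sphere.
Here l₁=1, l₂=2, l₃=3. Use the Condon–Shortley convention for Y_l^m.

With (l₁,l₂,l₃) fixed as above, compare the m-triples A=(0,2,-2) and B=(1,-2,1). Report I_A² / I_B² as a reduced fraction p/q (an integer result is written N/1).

l's match ⇒ only the (l;m) 3-j factors differ between A and B.
A: triangle coeff Δ(1,2,3) = 1/105; Σ_t [0,0]: t=0:+1/24 = 1/24; (3j)²=1/21 [(1 2 3; 0 2 -2)], sign=-1
B: triangle coeff Δ(1,2,3) = 1/105; Σ_t [0,0]: t=0:+1/48 = 1/48; (3j)²=1/105 [(1 2 3; 1 -2 1)], sign=+1
I_A²/I_B² = (1/21)/(1/105) = 5/1

5/1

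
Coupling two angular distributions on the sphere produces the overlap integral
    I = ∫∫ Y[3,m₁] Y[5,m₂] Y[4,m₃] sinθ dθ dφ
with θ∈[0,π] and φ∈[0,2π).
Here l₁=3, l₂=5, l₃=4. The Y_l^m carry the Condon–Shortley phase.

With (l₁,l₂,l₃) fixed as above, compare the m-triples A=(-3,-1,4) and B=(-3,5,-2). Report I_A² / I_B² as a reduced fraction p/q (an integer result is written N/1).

Same 3,5,4: normalisation and zero-m 3j drop out of the ratio.
A: Δ: 4! 2! 6! / 13! → 1/180180; sum: t=4:+1/34560 = 1/34560; 3j²(3 5 4; -3 -1 4) = Δ·Π!·Σ² = 1/429  (sign +1)
B: Δ: 4! 2! 6! / 13! → 1/180180; sum: t=4:+1/34560 = 1/34560; 3j²(3 5 4; -3 5 -2) = Δ·Π!·Σ² = 5/286  (sign +1)
I_A²/I_B² = (1/429)/(5/286) = 2/15

2/15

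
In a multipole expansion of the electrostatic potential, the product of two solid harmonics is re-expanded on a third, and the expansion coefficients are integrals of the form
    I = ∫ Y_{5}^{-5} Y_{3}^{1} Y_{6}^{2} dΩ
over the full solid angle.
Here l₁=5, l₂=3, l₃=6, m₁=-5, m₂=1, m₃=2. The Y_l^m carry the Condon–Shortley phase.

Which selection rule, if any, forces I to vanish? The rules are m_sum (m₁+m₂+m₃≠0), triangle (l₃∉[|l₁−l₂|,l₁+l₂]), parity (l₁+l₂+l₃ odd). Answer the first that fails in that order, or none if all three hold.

azimuthal sum: -5 + 1 + 2 = -2  ✗
2 ≤ 6 ≤ 8 (triangle on l)
L = 5 + 3 + 6 = 14 (even)

m_sum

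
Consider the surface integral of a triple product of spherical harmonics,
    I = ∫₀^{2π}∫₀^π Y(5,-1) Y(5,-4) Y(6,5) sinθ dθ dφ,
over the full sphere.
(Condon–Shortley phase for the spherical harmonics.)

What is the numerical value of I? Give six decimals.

Rules hold: Σm=0, L=16 even, 0≤6≤10.
N = 11·11·13 = 1573
Δ = 4!·6!·6!/17! = 1/28588560
Racah Σ t=0..4: t=0:+1/345600 t=1:−1/13824 t=2:+1/5184 t=3:−1/13824 t=4:+1/345600 = 7/129600
⇒ 3j(5 5 6; 0 0 0)² = 80/7293, sgn +1
Racah Σ t=0..1: t=0:+1/2073600 t=1:−1/518400 = -1/691200
⇒ 3j(5 5 6; -1 -4 5)² = 81/4420, sgn +1
4πI² = N·(3j₀)²·(3jₘ)² = 1188/3757
I = +1·√(0.31621/4π) = 0.15862904

0.158629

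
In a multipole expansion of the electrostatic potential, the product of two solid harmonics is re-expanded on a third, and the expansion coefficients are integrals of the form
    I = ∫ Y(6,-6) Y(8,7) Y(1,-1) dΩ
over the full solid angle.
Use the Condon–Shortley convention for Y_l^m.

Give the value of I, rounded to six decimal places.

triangle: need 2≤l₃≤14, have 1; I=0

0.000000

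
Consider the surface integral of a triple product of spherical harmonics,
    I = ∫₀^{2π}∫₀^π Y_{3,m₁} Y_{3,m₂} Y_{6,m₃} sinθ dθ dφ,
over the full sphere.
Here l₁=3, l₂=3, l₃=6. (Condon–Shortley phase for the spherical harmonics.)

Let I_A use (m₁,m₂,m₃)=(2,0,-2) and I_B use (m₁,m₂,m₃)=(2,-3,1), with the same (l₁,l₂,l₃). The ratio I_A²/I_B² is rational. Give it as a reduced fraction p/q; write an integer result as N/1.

32/1

Shared (l₁,l₂,l₃)=(3,3,6): N and (l;000)² cancel in I_A²/I_B².
A: Δ = 0!·6!·6!/13! = 1/12012; Racah Σ t=0..0: t=0:+1/4320 = 1/4320; ⇒ 3j(3 3 6; 2 0 -2)² = 8/429, sgn +1
B: Δ = 0!·6!·6!/13! = 1/12012; Racah Σ t=0..0: t=0:+1/86400 = 1/86400; ⇒ 3j(3 3 6; 2 -3 1)² = 1/1716, sgn -1
I_A²/I_B² = (8/429)/(1/1716) = 32/1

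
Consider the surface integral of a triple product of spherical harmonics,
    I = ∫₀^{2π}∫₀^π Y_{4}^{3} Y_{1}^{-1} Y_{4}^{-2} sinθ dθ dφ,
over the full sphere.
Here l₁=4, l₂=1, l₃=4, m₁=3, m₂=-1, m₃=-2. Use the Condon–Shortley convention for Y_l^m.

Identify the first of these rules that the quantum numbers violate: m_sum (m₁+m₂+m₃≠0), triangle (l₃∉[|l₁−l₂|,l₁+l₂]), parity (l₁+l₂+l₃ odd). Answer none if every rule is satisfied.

parity

m₁+m₂+m₃ = 3 − 1 − 2 = 0  ✓
triangle: |4−1|=3 ≤ l₃=4 ≤ 4+1=5  ✓
parity: l₁+l₂+l₃ = 9 is odd  ✗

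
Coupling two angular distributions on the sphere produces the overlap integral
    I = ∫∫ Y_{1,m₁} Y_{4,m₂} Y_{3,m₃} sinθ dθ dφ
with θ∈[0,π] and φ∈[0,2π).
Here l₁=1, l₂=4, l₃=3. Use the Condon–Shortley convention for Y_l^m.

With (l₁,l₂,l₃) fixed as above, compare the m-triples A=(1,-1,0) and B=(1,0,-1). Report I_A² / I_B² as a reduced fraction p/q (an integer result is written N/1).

Shared (l₁,l₂,l₃)=(1,4,3): N and (l;000)² cancel in I_A²/I_B².
A: Δ = 2!·0!·6!/9! = 1/252; Racah Σ t=0..0: t=0:+1/72 = 1/72; ⇒ 3j(1 4 3; 1 -1 0)² = 5/126, sgn -1
B: Δ = 2!·0!·6!/9! = 1/252; Racah Σ t=0..0: t=0:+1/96 = 1/96; ⇒ 3j(1 4 3; 1 0 -1)² = 1/42, sgn +1
I_A²/I_B² = (5/126)/(1/42) = 5/3

5/3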